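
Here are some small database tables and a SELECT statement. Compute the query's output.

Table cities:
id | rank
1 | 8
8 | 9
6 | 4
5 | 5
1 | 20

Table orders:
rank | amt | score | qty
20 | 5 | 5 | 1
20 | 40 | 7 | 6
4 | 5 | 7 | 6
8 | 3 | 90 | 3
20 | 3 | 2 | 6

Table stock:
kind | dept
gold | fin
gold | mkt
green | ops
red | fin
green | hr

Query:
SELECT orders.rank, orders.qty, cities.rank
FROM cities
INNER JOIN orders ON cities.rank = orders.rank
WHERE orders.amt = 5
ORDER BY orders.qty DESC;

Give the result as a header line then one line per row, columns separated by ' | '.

After JOIN orders (5 rows):
cities.id | cities.rank | orders.rank | orders.amt | orders.score | orders.qty
1 | 8 | 8 | 3 | 90 | 3
6 | 4 | 4 | 5 | 7 | 6
1 | 20 | 20 | 5 | 5 | 1
1 | 20 | 20 | 40 | 7 | 6
1 | 20 | 20 | 3 | 2 | 6
After WHERE (2 rows):
cities.id | cities.rank | orders.rank | orders.amt | orders.score | orders.qty
6 | 4 | 4 | 5 | 7 | 6
1 | 20 | 20 | 5 | 5 | 1
After SELECT (2 rows):
orders.rank | orders.qty | cities.rank
4 | 6 | 4
20 | 1 | 20
After ORDER BY (2 rows):
orders.rank | orders.qty | cities.rank
4 | 6 | 4
20 | 1 | 20

== RESULT ==
orders.rank | orders.qty | cities.rank
4 | 6 | 4
20 | 1 | 20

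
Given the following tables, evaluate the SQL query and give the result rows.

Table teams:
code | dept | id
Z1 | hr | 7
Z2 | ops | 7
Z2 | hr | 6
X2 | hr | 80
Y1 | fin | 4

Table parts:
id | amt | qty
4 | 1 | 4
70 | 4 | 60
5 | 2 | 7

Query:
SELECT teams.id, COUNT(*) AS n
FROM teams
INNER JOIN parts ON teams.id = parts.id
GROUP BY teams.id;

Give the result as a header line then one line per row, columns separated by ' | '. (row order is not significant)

After JOIN parts (1 rows):
teams.code | teams.dept | teams.id | parts.id | parts.amt | parts.qty
Y1 | fin | 4 | 4 | 1 | 4
After GROUP BY (1 rows):
teams.id | n
4 | 1

== RESULT ==
teams.id | n
4 | 1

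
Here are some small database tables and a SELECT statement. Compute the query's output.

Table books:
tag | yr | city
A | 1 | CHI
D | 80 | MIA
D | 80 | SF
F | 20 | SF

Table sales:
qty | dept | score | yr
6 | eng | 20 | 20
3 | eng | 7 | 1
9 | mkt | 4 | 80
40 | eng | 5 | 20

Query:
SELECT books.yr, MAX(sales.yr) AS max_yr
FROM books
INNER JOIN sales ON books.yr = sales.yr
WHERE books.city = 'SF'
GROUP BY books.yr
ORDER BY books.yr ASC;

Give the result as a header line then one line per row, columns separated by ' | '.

After JOIN sales (5 rows):
books.tag | books.yr | books.city | sales.qty | sales.dept | sales.score | sales.yr
A | 1 | CHI | 3 | eng | 7 | 1
D | 80 | MIA | 9 | mkt | 4 | 80
D | 80 | SF | 9 | mkt | 4 | 80
F | 20 | SF | 6 | eng | 20 | 20
F | 20 | SF | 40 | eng | 5 | 20
After WHERE (3 rows):
books.tag | books.yr | books.city | sales.qty | sales.dept | sales.score | sales.yr
D | 80 | SF | 9 | mkt | 4 | 80
F | 20 | SF | 6 | eng | 20 | 20
F | 20 | SF | 40 | eng | 5 | 20
After GROUP BY (2 rows):
books.yr | max_yr
80 | 80
20 | 20
After ORDER BY (2 rows):
books.yr | max_yr
20 | 20
80 | 80

== RESULT ==
books.yr | max_yr
20 | 20
80 | 80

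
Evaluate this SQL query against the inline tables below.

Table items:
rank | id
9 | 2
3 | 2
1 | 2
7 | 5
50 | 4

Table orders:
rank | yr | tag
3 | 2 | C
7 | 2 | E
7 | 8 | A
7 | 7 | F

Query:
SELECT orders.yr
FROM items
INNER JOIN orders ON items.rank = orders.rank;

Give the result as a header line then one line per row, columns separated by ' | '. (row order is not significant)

After JOIN orders (4 rows):
items.rank | items.id | orders.rank | orders.yr | orders.tag
3 | 2 | 3 | 2 | C
7 | 5 | 7 | 2 | E
7 | 5 | 7 | 8 | A
7 | 5 | 7 | 7 | F
After SELECT (4 rows):
orders.yr
2
2
8
7

== RESULT ==
orders.yr
2
2
8
7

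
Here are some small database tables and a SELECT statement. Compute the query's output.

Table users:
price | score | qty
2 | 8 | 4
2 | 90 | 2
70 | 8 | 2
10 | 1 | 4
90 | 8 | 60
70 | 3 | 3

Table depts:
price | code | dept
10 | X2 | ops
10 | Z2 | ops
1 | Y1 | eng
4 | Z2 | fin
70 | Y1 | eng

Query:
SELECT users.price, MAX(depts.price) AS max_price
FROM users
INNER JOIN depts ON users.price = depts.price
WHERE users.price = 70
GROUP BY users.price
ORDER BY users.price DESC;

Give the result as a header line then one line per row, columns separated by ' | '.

After JOIN depts (4 rows):
users.price | users.score | users.qty | depts.price | depts.code | depts.dept
70 | 8 | 2 | 70 | Y1 | eng
10 | 1 | 4 | 10 | X2 | ops
10 | 1 | 4 | 10 | Z2 | ops
70 | 3 | 3 | 70 | Y1 | eng
After WHERE (2 rows):
users.price | users.score | users.qty | depts.price | depts.code | depts.dept
70 | 8 | 2 | 70 | Y1 | eng
70 | 3 | 3 | 70 | Y1 | eng
After GROUP BY (1 rows):
users.price | max_price
70 | 70
After ORDER BY (1 rows):
users.price | max_price
70 | 70

== RESULT ==
users.price | max_price
70 | 70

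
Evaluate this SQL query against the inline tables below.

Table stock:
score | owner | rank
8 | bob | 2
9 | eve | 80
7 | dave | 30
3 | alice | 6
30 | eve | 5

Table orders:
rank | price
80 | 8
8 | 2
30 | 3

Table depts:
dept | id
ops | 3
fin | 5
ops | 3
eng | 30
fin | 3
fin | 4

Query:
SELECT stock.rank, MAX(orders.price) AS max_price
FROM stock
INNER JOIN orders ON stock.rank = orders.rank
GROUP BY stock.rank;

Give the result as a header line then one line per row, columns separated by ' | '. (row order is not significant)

After JOIN orders (2 rows):
stock.score | stock.owner | stock.rank | orders.rank | orders.price
9 | eve | 80 | 80 | 8
7 | dave | 30 | 30 | 3
After GROUP BY (2 rows):
stock.rank | max_price
80 | 8
30 | 3

== RESULT ==
stock.rank | max_price
80 | 8
30 | 3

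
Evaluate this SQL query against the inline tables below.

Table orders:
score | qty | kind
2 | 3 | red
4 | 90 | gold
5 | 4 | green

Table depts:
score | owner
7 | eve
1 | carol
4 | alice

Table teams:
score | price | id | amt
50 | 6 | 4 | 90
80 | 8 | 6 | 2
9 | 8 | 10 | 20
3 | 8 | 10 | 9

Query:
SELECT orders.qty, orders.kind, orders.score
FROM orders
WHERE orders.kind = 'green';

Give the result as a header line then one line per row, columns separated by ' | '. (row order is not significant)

== RESULT ==
orders.qty | orders.kind | orders.score
4 | green | 5

Derivation:
After WHERE (1 rows):
orders.score | orders.qty | orders.kind
5 | 4 | green
After SELECT (1 rows):
orders.qty | orders.kind | orders.score
4 | green | 5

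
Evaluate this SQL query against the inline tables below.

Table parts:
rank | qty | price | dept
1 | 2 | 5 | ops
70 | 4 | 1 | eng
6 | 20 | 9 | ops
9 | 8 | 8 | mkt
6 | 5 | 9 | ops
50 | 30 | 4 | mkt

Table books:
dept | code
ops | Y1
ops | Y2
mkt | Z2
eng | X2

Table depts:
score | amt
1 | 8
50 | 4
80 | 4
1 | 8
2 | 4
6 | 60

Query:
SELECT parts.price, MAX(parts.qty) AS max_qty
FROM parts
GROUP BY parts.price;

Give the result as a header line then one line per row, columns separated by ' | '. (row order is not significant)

After GROUP BY (5 rows):
parts.price | max_qty
5 | 2
1 | 4
9 | 20
8 | 8
4 | 30

== RESULT ==
parts.price | max_qty
5 | 2
1 | 4
9 | 20
8 | 8
4 | 30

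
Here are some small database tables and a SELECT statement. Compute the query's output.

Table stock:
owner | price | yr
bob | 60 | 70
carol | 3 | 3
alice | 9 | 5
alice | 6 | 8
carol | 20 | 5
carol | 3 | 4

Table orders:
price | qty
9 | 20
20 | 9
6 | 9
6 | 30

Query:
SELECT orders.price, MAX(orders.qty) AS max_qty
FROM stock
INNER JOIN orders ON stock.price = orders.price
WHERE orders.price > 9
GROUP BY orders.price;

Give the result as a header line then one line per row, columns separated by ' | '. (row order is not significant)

== RESULT ==
orders.price | max_qty
20 | 9

Derivation:
After JOIN orders (4 rows):
stock.owner | stock.price | stock.yr | orders.price | orders.qty
alice | 9 | 5 | 9 | 20
alice | 6 | 8 | 6 | 9
alice | 6 | 8 | 6 | 30
carol | 20 | 5 | 20 | 9
After WHERE (1 rows):
stock.owner | stock.price | stock.yr | orders.price | orders.qty
carol | 20 | 5 | 20 | 9
After GROUP BY (1 rows):
orders.price | max_qty
20 | 9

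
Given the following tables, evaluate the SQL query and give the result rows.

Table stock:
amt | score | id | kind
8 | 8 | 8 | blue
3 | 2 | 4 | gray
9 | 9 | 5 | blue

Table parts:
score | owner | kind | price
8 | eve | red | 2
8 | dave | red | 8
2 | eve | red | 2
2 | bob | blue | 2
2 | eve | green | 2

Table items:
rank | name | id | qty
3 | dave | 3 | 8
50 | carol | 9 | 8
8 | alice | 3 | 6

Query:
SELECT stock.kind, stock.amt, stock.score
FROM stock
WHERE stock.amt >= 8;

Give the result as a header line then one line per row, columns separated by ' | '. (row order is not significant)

== RESULT ==
stock.kind | stock.amt | stock.score
blue | 8 | 8
blue | 9 | 9

Derivation:
After WHERE (2 rows):
stock.amt | stock.score | stock.id | stock.kind
8 | 8 | 8 | blue
9 | 9 | 5 | blue
After SELECT (2 rows):
stock.kind | stock.amt | stock.score
blue | 8 | 8
blue | 9 | 9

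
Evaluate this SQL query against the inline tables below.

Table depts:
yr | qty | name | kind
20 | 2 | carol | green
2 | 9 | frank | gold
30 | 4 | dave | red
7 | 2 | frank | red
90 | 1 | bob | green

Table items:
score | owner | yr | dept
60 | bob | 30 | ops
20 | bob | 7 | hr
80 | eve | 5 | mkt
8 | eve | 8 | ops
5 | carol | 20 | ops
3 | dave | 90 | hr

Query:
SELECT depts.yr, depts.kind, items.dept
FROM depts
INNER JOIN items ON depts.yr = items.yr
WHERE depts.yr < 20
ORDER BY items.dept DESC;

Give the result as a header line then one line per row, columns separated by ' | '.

After JOIN items (4 rows):
depts.yr | depts.qty | depts.name | depts.kind | items.score | items.owner | items.yr | items.dept
20 | 2 | carol | green | 5 | carol | 20 | ops
30 | 4 | dave | red | 60 | bob | 30 | ops
7 | 2 | frank | red | 20 | bob | 7 | hr
90 | 1 | bob | green | 3 | dave | 90 | hr
After WHERE (1 rows):
depts.yr | depts.qty | depts.name | depts.kind | items.score | items.owner | items.yr | items.dept
7 | 2 | frank | red | 20 | bob | 7 | hr
After SELECT (1 rows):
depts.yr | depts.kind | items.dept
7 | red | hr
After ORDER BY (1 rows):
depts.yr | depts.kind | items.dept
7 | red | hr

== RESULT ==
depts.yr | depts.kind | items.dept
7 | red | hr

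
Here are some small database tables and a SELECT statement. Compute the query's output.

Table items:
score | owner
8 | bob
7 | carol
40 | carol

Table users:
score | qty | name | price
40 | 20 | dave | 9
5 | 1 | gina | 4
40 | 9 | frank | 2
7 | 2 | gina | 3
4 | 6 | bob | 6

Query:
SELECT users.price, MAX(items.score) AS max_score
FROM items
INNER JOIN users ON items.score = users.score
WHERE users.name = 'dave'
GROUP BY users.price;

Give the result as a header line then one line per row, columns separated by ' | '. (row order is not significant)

== RESULT ==
users.price | max_score
9 | 40

Derivation:
After JOIN users (3 rows):
items.score | items.owner | users.score | users.qty | users.name | users.price
7 | carol | 7 | 2 | gina | 3
40 | carol | 40 | 20 | dave | 9
40 | carol | 40 | 9 | frank | 2
After WHERE (1 rows):
items.score | items.owner | users.score | users.qty | users.name | users.price
40 | carol | 40 | 20 | dave | 9
After GROUP BY (1 rows):
users.price | max_score
9 | 40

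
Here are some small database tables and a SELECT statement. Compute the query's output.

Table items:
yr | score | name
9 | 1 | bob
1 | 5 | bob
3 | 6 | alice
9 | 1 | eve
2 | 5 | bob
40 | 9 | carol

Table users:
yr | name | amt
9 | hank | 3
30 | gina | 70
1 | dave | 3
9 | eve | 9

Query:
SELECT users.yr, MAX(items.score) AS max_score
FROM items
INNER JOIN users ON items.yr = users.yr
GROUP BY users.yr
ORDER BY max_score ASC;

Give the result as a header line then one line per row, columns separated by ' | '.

After JOIN users (5 rows):
items.yr | items.score | items.name | users.yr | users.name | users.amt
9 | 1 | bob | 9 | hank | 3
9 | 1 | bob | 9 | eve | 9
1 | 5 | bob | 1 | dave | 3
9 | 1 | eve | 9 | hank | 3
9 | 1 | eve | 9 | eve | 9
After GROUP BY (2 rows):
users.yr | max_score
9 | 1
1 | 5
After ORDER BY (2 rows):
users.yr | max_score
9 | 1
1 | 5

== RESULT ==
users.yr | max_score
9 | 1
1 | 5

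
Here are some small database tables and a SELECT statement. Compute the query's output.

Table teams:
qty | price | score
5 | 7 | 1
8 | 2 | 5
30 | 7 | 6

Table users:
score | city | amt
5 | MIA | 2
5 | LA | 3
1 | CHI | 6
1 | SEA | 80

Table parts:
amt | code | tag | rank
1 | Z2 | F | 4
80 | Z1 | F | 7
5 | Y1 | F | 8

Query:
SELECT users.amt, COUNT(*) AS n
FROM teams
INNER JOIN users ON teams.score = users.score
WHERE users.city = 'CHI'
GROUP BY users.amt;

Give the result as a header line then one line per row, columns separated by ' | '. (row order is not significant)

== RESULT ==
users.amt | n
6 | 1

Derivation:
After JOIN users (4 rows):
teams.qty | teams.price | teams.score | users.score | users.city | users.amt
5 | 7 | 1 | 1 | CHI | 6
5 | 7 | 1 | 1 | SEA | 80
8 | 2 | 5 | 5 | MIA | 2
8 | 2 | 5 | 5 | LA | 3
After WHERE (1 rows):
teams.qty | teams.price | teams.score | users.score | users.city | users.amt
5 | 7 | 1 | 1 | CHI | 6
After GROUP BY (1 rows):
users.amt | n
6 | 1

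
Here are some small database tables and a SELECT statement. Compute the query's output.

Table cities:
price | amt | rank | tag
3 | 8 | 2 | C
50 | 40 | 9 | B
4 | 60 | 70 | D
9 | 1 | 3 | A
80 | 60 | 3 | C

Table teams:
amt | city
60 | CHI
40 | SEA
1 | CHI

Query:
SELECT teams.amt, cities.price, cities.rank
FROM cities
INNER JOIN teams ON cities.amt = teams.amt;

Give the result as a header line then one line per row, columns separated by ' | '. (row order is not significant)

After JOIN teams (4 rows):
cities.price | cities.amt | cities.rank | cities.tag | teams.amt | teams.city
50 | 40 | 9 | B | 40 | SEA
4 | 60 | 70 | D | 60 | CHI
9 | 1 | 3 | A | 1 | CHI
80 | 60 | 3 | C | 60 | CHI
After SELECT (4 rows):
teams.amt | cities.price | cities.rank
40 | 50 | 9
60 | 4 | 70
1 | 9 | 3
60 | 80 | 3

== RESULT ==
teams.amt | cities.price | cities.rank
40 | 50 | 9
60 | 4 | 70
1 | 9 | 3
60 | 80 | 3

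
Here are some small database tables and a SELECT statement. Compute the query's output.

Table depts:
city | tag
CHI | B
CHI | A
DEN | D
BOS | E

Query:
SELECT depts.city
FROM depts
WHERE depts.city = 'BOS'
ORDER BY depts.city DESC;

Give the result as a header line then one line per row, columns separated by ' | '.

After WHERE (1 rows):
depts.city | depts.tag
BOS | E
After SELECT (1 rows):
depts.city
BOS
After ORDER BY (1 rows):
depts.city
BOS

== RESULT ==
depts.city
BOS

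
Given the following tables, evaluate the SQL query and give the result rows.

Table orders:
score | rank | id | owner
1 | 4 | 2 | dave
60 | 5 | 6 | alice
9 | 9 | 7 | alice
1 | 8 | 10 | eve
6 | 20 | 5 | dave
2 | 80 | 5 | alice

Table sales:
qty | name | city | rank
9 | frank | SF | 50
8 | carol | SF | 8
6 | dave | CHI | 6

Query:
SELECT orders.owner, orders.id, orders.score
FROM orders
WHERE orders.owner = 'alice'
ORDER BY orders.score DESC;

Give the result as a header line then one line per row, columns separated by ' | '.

After WHERE (3 rows):
orders.score | orders.rank | orders.id | orders.owner
60 | 5 | 6 | alice
9 | 9 | 7 | alice
2 | 80 | 5 | alice
After SELECT (3 rows):
orders.owner | orders.id | orders.score
alice | 6 | 60
alice | 7 | 9
alice | 5 | 2
After ORDER BY (3 rows):
orders.owner | orders.id | orders.score
alice | 6 | 60
alice | 7 | 9
alice | 5 | 2

== RESULT ==
orders.owner | orders.id | orders.score
alice | 6 | 60
alice | 7 | 9
alice | 5 | 2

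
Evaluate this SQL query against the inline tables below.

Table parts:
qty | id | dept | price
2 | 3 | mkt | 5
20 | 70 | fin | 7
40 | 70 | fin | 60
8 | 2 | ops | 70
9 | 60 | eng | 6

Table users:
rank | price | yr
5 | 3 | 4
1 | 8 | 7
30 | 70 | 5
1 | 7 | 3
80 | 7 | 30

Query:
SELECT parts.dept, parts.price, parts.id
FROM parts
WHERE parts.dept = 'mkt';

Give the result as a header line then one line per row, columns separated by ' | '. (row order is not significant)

After WHERE (1 rows):
parts.qty | parts.id | parts.dept | parts.price
2 | 3 | mkt | 5
After SELECT (1 rows):
parts.dept | parts.price | parts.id
mkt | 5 | 3

== RESULT ==
parts.dept | parts.price | parts.id
mkt | 5 | 3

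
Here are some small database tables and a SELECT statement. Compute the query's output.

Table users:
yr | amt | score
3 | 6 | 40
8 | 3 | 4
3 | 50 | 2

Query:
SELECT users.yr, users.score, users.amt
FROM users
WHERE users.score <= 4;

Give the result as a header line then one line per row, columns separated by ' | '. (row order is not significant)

== RESULT ==
users.yr | users.score | users.amt
8 | 4 | 3
3 | 2 | 50

Derivation:
After WHERE (2 rows):
users.yr | users.amt | users.score
8 | 3 | 4
3 | 50 | 2
After SELECT (2 rows):
users.yr | users.score | users.amt
8 | 4 | 3
3 | 2 | 50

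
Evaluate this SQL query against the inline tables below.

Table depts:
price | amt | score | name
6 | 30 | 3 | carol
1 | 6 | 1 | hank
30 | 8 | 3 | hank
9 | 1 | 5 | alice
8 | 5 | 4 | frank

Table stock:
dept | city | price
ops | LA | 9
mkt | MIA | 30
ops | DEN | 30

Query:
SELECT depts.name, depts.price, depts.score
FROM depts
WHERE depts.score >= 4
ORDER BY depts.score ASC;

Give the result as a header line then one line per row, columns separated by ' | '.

== RESULT ==
depts.name | depts.price | depts.score
frank | 8 | 4
alice | 9 | 5

Derivation:
After WHERE (2 rows):
depts.price | depts.amt | depts.score | depts.name
9 | 1 | 5 | alice
8 | 5 | 4 | frank
After SELECT (2 rows):
depts.name | depts.price | depts.score
alice | 9 | 5
frank | 8 | 4
After ORDER BY (2 rows):
depts.name | depts.price | depts.score
frank | 8 | 4
alice | 9 | 5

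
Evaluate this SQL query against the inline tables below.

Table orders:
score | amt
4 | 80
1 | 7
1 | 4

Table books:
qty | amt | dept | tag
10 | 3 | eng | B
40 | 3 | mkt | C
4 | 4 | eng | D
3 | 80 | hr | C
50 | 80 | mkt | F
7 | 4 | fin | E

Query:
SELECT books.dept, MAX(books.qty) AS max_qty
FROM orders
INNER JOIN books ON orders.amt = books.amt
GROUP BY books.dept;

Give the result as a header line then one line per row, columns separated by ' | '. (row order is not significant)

After JOIN books (4 rows):
orders.score | orders.amt | books.qty | books.amt | books.dept | books.tag
4 | 80 | 3 | 80 | hr | C
4 | 80 | 50 | 80 | mkt | F
1 | 4 | 4 | 4 | eng | D
1 | 4 | 7 | 4 | fin | E
After GROUP BY (4 rows):
books.dept | max_qty
hr | 3
mkt | 50
eng | 4
fin | 7

== RESULT ==
books.dept | max_qty
hr | 3
mkt | 50
eng | 4
fin | 7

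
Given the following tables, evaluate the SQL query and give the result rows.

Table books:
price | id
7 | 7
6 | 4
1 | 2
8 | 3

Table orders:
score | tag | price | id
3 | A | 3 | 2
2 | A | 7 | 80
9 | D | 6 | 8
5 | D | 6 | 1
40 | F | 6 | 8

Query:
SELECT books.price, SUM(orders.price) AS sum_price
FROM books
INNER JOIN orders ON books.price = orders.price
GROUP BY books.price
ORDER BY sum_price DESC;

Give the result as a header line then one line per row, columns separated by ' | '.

== RESULT ==
books.price | sum_price
6 | 18
7 | 7

Derivation:
After JOIN orders (4 rows):
books.price | books.id | orders.score | orders.tag | orders.price | orders.id
7 | 7 | 2 | A | 7 | 80
6 | 4 | 9 | D | 6 | 8
6 | 4 | 5 | D | 6 | 1
6 | 4 | 40 | F | 6 | 8
After GROUP BY (2 rows):
books.price | sum_price
7 | 7
6 | 18
After ORDER BY (2 rows):
books.price | sum_price
6 | 18
7 | 7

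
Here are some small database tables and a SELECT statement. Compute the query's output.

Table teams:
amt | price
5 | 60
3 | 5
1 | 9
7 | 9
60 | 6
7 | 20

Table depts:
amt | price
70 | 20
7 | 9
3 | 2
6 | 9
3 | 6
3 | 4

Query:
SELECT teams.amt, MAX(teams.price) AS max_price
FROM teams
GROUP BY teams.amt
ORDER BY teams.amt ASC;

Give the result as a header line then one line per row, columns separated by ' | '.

After GROUP BY (5 rows):
teams.amt | max_price
5 | 60
3 | 5
1 | 9
7 | 20
60 | 6
After ORDER BY (5 rows):
teams.amt | max_price
1 | 9
3 | 5
5 | 60
7 | 20
60 | 6

== RESULT ==
teams.amt | max_price
1 | 9
3 | 5
5 | 60
7 | 20
60 | 6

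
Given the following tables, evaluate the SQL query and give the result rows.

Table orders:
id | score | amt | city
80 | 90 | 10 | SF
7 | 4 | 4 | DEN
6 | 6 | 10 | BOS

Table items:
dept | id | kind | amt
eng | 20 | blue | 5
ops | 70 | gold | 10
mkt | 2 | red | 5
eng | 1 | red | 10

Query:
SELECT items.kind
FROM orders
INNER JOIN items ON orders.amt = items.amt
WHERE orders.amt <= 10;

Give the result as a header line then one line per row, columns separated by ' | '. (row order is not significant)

After JOIN items (4 rows):
orders.id | orders.score | orders.amt | orders.city | items.dept | items.id | items.kind | items.amt
80 | 90 | 10 | SF | ops | 70 | gold | 10
80 | 90 | 10 | SF | eng | 1 | red | 10
6 | 6 | 10 | BOS | ops | 70 | gold | 10
6 | 6 | 10 | BOS | eng | 1 | red | 10
After WHERE (4 rows):
orders.id | orders.score | orders.amt | orders.city | items.dept | items.id | items.kind | items.amt
80 | 90 | 10 | SF | ops | 70 | gold | 10
80 | 90 | 10 | SF | eng | 1 | red | 10
6 | 6 | 10 | BOS | ops | 70 | gold | 10
6 | 6 | 10 | BOS | eng | 1 | red | 10
After SELECT (4 rows):
items.kind
gold
red
gold
red

== RESULT ==
items.kind
gold
red
gold
red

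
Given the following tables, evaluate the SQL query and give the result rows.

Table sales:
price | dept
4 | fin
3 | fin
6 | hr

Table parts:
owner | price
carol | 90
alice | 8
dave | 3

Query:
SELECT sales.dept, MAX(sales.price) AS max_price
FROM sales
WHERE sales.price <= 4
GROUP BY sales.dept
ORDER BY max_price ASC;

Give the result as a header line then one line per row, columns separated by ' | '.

== RESULT ==
sales.dept | max_price
fin | 4

Derivation:
After WHERE (2 rows):
sales.price | sales.dept
4 | fin
3 | fin
After GROUP BY (1 rows):
sales.dept | max_price
fin | 4
After ORDER BY (1 rows):
sales.dept | max_price
fin | 4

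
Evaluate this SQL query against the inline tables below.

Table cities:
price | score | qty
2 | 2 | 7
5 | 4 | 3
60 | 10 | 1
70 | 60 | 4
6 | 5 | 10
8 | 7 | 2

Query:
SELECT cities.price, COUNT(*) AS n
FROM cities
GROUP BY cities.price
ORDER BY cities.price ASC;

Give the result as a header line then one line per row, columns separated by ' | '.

After GROUP BY (6 rows):
cities.price | n
2 | 1
5 | 1
60 | 1
70 | 1
6 | 1
8 | 1
After ORDER BY (6 rows):
cities.price | n
2 | 1
5 | 1
6 | 1
8 | 1
60 | 1
70 | 1

== RESULT ==
cities.price | n
2 | 1
5 | 1
6 | 1
8 | 1
60 | 1
70 | 1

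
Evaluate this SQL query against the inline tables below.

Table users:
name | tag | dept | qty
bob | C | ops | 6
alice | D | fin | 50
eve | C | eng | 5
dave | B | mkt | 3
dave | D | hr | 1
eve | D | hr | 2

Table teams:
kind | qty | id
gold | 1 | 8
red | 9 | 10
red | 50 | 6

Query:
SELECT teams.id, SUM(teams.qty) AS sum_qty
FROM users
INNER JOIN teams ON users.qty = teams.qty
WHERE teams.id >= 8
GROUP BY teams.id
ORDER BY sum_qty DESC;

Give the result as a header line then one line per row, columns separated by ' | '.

== RESULT ==
teams.id | sum_qty
8 | 1

Derivation:
After JOIN teams (2 rows):
users.name | users.tag | users.dept | users.qty | teams.kind | teams.qty | teams.id
alice | D | fin | 50 | red | 50 | 6
dave | D | hr | 1 | gold | 1 | 8
After WHERE (1 rows):
users.name | users.tag | users.dept | users.qty | teams.kind | teams.qty | teams.id
dave | D | hr | 1 | gold | 1 | 8
After GROUP BY (1 rows):
teams.id | sum_qty
8 | 1
After ORDER BY (1 rows):
teams.id | sum_qty
8 | 1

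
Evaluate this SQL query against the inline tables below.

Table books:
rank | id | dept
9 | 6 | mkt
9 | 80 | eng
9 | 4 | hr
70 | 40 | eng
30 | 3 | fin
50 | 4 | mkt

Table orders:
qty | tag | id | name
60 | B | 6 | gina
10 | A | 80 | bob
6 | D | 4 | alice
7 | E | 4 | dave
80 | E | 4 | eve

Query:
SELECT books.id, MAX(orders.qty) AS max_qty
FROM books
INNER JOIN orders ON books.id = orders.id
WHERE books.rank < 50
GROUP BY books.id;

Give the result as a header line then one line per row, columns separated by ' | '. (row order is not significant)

== RESULT ==
books.id | max_qty
6 | 60
80 | 10
4 | 80

Derivation:
After JOIN orders (8 rows):
books.rank | books.id | books.dept | orders.qty | orders.tag | orders.id | orders.name
9 | 6 | mkt | 60 | B | 6 | gina
9 | 80 | eng | 10 | A | 80 | bob
9 | 4 | hr | 6 | D | 4 | alice
9 | 4 | hr | 7 | E | 4 | dave
9 | 4 | hr | 80 | E | 4 | eve
50 | 4 | mkt | 6 | D | 4 | alice
50 | 4 | mkt | 7 | E | 4 | dave
50 | 4 | mkt | 80 | E | 4 | eve
After WHERE (5 rows):
books.rank | books.id | books.dept | orders.qty | orders.tag | orders.id | orders.name
9 | 6 | mkt | 60 | B | 6 | gina
9 | 80 | eng | 10 | A | 80 | bob
9 | 4 | hr | 6 | D | 4 | alice
9 | 4 | hr | 7 | E | 4 | dave
9 | 4 | hr | 80 | E | 4 | eve
After GROUP BY (3 rows):
books.id | max_qty
6 | 60
80 | 10
4 | 80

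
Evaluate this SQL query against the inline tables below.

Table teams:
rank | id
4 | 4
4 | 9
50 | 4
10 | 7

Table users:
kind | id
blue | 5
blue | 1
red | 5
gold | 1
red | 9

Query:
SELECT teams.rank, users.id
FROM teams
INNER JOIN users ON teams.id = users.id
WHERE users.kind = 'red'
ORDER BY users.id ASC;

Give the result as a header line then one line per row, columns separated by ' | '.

After JOIN users (1 rows):
teams.rank | teams.id | users.kind | users.id
4 | 9 | red | 9
After WHERE (1 rows):
teams.rank | teams.id | users.kind | users.id
4 | 9 | red | 9
After SELECT (1 rows):
teams.rank | users.id
4 | 9
After ORDER BY (1 rows):
teams.rank | users.id
4 | 9

== RESULT ==
teams.rank | users.id
4 | 9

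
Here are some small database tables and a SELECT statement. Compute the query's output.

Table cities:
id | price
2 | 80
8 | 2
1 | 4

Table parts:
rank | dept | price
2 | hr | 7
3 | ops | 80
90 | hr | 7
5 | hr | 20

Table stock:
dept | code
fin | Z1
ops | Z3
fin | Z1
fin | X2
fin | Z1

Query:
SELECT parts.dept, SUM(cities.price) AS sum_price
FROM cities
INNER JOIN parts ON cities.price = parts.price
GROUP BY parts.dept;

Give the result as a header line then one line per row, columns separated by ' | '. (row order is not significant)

After JOIN parts (1 rows):
cities.id | cities.price | parts.rank | parts.dept | parts.price
2 | 80 | 3 | ops | 80
After GROUP BY (1 rows):
parts.dept | sum_price
ops | 80

== RESULT ==
parts.dept | sum_price
ops | 80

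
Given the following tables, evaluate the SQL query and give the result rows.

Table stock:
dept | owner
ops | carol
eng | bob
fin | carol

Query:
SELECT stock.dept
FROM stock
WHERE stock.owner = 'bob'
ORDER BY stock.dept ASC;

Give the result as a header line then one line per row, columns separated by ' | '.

== RESULT ==
stock.dept
eng

Derivation:
After WHERE (1 rows):
stock.dept | stock.owner
eng | bob
After SELECT (1 rows):
stock.dept
eng
After ORDER BY (1 rows):
stock.dept
eng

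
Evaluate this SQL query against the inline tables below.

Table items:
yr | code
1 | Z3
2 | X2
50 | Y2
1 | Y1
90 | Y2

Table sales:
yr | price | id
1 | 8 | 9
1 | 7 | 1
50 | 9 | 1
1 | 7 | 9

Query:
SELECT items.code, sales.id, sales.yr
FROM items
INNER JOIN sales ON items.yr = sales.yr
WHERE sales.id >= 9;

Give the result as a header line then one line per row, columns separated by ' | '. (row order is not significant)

== RESULT ==
items.code | sales.id | sales.yr
Z3 | 9 | 1
Z3 | 9 | 1
Y1 | 9 | 1
Y1 | 9 | 1

Derivation:
After JOIN sales (7 rows):
items.yr | items.code | sales.yr | sales.price | sales.id
1 | Z3 | 1 | 8 | 9
1 | Z3 | 1 | 7 | 1
1 | Z3 | 1 | 7 | 9
50 | Y2 | 50 | 9 | 1
1 | Y1 | 1 | 8 | 9
1 | Y1 | 1 | 7 | 1
1 | Y1 | 1 | 7 | 9
After WHERE (4 rows):
items.yr | items.code | sales.yr | sales.price | sales.id
1 | Z3 | 1 | 8 | 9
1 | Z3 | 1 | 7 | 9
1 | Y1 | 1 | 8 | 9
1 | Y1 | 1 | 7 | 9
After SELECT (4 rows):
items.code | sales.id | sales.yr
Z3 | 9 | 1
Z3 | 9 | 1
Y1 | 9 | 1
Y1 | 9 | 1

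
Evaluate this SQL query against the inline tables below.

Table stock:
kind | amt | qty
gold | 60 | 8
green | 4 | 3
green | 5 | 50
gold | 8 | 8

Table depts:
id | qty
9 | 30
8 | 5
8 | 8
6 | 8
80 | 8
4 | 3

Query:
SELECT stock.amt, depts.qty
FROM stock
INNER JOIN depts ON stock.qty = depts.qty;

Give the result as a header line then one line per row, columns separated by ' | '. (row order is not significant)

== RESULT ==
stock.amt | depts.qty
60 | 8
60 | 8
60 | 8
4 | 3
8 | 8
8 | 8
8 | 8

Derivation:
After JOIN depts (7 rows):
stock.kind | stock.amt | stock.qty | depts.id | depts.qty
gold | 60 | 8 | 8 | 8
gold | 60 | 8 | 6 | 8
gold | 60 | 8 | 80 | 8
green | 4 | 3 | 4 | 3
gold | 8 | 8 | 8 | 8
gold | 8 | 8 | 6 | 8
gold | 8 | 8 | 80 | 8
After SELECT (7 rows):
stock.amt | depts.qty
60 | 8
60 | 8
60 | 8
4 | 3
8 | 8
8 | 8
8 | 8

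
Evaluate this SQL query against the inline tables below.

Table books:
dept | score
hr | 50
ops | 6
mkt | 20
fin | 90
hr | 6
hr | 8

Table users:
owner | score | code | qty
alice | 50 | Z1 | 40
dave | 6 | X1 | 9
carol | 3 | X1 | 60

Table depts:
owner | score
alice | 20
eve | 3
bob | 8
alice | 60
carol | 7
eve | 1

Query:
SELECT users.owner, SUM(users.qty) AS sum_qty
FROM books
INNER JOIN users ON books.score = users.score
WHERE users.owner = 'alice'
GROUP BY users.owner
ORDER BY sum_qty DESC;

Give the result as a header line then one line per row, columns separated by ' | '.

== RESULT ==
users.owner | sum_qty
alice | 40

Derivation:
After JOIN users (3 rows):
books.dept | books.score | users.owner | users.score | users.code | users.qty
hr | 50 | alice | 50 | Z1 | 40
ops | 6 | dave | 6 | X1 | 9
hr | 6 | dave | 6 | X1 | 9
After WHERE (1 rows):
books.dept | books.score | users.owner | users.score | users.code | users.qty
hr | 50 | alice | 50 | Z1 | 40
After GROUP BY (1 rows):
users.owner | sum_qty
alice | 40
After ORDER BY (1 rows):
users.owner | sum_qty
alice | 40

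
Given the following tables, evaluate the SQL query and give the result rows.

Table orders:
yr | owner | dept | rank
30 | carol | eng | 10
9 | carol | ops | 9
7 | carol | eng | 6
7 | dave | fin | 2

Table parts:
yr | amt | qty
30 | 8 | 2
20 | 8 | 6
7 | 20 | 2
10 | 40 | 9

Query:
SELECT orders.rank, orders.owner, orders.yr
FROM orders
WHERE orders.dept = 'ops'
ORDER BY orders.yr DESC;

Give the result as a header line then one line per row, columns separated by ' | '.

== RESULT ==
orders.rank | orders.owner | orders.yr
9 | carol | 9

Derivation:
After WHERE (1 rows):
orders.yr | orders.owner | orders.dept | orders.rank
9 | carol | ops | 9
After SELECT (1 rows):
orders.rank | orders.owner | orders.yr
9 | carol | 9
After ORDER BY (1 rows):
orders.rank | orders.owner | orders.yr
9 | carol | 9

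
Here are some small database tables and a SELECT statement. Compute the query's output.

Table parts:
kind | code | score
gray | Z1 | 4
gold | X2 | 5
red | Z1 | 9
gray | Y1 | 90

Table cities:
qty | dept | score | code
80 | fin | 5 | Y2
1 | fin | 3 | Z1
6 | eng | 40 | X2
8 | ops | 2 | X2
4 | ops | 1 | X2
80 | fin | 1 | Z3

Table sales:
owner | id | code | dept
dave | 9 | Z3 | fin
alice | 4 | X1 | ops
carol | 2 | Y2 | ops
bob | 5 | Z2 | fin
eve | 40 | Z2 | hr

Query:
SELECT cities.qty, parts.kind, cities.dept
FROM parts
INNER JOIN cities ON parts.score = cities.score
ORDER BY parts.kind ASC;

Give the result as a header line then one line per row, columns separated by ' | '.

== RESULT ==
cities.qty | parts.kind | cities.dept
80 | gold | fin

Derivation:
After JOIN cities (1 rows):
parts.kind | parts.code | parts.score | cities.qty | cities.dept | cities.score | cities.code
gold | X2 | 5 | 80 | fin | 5 | Y2
After SELECT (1 rows):
cities.qty | parts.kind | cities.dept
80 | gold | fin
After ORDER BY (1 rows):
cities.qty | parts.kind | cities.dept
80 | gold | fin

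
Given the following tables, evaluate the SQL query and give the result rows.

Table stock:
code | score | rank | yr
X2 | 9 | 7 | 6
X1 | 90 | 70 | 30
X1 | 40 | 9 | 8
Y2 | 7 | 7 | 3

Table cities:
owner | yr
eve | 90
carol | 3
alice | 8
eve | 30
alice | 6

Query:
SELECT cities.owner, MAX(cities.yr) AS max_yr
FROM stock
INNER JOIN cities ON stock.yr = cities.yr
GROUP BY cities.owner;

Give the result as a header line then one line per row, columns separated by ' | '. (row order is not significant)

After JOIN cities (4 rows):
stock.code | stock.score | stock.rank | stock.yr | cities.owner | cities.yr
X2 | 9 | 7 | 6 | alice | 6
X1 | 90 | 70 | 30 | eve | 30
X1 | 40 | 9 | 8 | alice | 8
Y2 | 7 | 7 | 3 | carol | 3
After GROUP BY (3 rows):
cities.owner | max_yr
alice | 8
eve | 30
carol | 3

== RESULT ==
cities.owner | max_yr
alice | 8
eve | 30
carol | 3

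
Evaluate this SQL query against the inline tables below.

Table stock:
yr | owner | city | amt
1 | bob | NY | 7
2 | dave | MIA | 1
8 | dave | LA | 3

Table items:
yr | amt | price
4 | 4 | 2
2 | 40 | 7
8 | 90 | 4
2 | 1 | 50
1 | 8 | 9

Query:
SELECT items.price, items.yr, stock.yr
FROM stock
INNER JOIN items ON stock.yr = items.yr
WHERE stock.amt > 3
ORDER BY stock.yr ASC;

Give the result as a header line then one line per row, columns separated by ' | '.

After JOIN items (4 rows):
stock.yr | stock.owner | stock.city | stock.amt | items.yr | items.amt | items.price
1 | bob | NY | 7 | 1 | 8 | 9
2 | dave | MIA | 1 | 2 | 40 | 7
2 | dave | MIA | 1 | 2 | 1 | 50
8 | dave | LA | 3 | 8 | 90 | 4
After WHERE (1 rows):
stock.yr | stock.owner | stock.city | stock.amt | items.yr | items.amt | items.price
1 | bob | NY | 7 | 1 | 8 | 9
After SELECT (1 rows):
items.price | items.yr | stock.yr
9 | 1 | 1
After ORDER BY (1 rows):
items.price | items.yr | stock.yr
9 | 1 | 1

== RESULT ==
items.price | items.yr | stock.yr
9 | 1 | 1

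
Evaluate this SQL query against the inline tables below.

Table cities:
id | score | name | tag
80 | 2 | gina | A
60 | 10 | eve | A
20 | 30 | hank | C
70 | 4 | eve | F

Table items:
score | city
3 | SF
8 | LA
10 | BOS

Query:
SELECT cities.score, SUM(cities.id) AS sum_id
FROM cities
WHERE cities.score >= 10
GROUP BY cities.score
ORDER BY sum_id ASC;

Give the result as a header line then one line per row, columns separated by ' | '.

== RESULT ==
cities.score | sum_id
30 | 20
10 | 60

Derivation:
After WHERE (2 rows):
cities.id | cities.score | cities.name | cities.tag
60 | 10 | eve | A
20 | 30 | hank | C
After GROUP BY (2 rows):
cities.score | sum_id
10 | 60
30 | 20
After ORDER BY (2 rows):
cities.score | sum_id
30 | 20
10 | 60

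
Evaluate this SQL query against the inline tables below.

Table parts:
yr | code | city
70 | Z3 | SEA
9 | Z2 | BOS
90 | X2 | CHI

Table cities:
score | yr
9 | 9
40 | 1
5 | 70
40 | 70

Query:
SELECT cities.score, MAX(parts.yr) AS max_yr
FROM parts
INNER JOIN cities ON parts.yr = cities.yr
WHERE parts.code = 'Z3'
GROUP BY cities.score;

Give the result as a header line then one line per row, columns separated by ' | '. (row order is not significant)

After JOIN cities (3 rows):
parts.yr | parts.code | parts.city | cities.score | cities.yr
70 | Z3 | SEA | 5 | 70
70 | Z3 | SEA | 40 | 70
9 | Z2 | BOS | 9 | 9
After WHERE (2 rows):
parts.yr | parts.code | parts.city | cities.score | cities.yr
70 | Z3 | SEA | 5 | 70
70 | Z3 | SEA | 40 | 70
After GROUP BY (2 rows):
cities.score | max_yr
5 | 70
40 | 70

== RESULT ==
cities.score | max_yr
5 | 70
40 | 70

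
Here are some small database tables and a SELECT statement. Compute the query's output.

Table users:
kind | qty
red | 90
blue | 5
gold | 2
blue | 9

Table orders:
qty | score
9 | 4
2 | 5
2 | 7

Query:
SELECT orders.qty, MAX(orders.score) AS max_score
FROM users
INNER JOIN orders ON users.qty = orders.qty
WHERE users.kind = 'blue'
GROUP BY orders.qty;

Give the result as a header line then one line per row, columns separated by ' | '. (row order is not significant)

== RESULT ==
orders.qty | max_score
9 | 4

Derivation:
After JOIN orders (3 rows):
users.kind | users.qty | orders.qty | orders.score
gold | 2 | 2 | 5
gold | 2 | 2 | 7
blue | 9 | 9 | 4
After WHERE (1 rows):
users.kind | users.qty | orders.qty | orders.score
blue | 9 | 9 | 4
After GROUP BY (1 rows):
orders.qty | max_score
9 | 4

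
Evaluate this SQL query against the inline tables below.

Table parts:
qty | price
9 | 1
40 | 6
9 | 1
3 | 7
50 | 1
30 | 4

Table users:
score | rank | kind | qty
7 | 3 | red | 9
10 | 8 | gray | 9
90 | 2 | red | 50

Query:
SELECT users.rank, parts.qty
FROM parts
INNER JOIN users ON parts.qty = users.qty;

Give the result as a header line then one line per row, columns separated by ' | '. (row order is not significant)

After JOIN users (5 rows):
parts.qty | parts.price | users.score | users.rank | users.kind | users.qty
9 | 1 | 7 | 3 | red | 9
9 | 1 | 10 | 8 | gray | 9
9 | 1 | 7 | 3 | red | 9
9 | 1 | 10 | 8 | gray | 9
50 | 1 | 90 | 2 | red | 50
After SELECT (5 rows):
users.rank | parts.qty
3 | 9
8 | 9
3 | 9
8 | 9
2 | 50

== RESULT ==
users.rank | parts.qty
3 | 9
8 | 9
3 | 9
8 | 9
2 | 50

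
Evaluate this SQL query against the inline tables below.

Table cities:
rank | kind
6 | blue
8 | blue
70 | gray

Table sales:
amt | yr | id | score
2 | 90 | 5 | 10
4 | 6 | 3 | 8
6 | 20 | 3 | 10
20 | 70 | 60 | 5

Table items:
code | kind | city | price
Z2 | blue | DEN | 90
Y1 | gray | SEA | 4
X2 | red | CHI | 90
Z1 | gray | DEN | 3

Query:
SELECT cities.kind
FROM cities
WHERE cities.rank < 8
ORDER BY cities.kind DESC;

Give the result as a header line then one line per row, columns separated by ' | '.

== RESULT ==
cities.kind
blue

Derivation:
After WHERE (1 rows):
cities.rank | cities.kind
6 | blue
After SELECT (1 rows):
cities.kind
blue
After ORDER BY (1 rows):
cities.kind
blue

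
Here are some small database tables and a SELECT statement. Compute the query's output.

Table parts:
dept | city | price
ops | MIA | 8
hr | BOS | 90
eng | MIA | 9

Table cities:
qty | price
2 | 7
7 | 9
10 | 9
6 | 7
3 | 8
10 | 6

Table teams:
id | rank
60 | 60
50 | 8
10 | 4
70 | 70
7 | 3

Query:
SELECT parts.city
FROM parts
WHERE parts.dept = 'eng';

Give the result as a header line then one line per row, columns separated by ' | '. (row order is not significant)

After WHERE (1 rows):
parts.dept | parts.city | parts.price
eng | MIA | 9
After SELECT (1 rows):
parts.city
MIA

== RESULT ==
parts.city
MIA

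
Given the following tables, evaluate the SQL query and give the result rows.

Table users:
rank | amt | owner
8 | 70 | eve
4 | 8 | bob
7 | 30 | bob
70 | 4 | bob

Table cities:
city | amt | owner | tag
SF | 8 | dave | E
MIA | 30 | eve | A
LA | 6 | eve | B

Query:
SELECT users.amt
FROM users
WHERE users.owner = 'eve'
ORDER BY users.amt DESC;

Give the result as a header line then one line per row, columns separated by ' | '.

After WHERE (1 rows):
users.rank | users.amt | users.owner
8 | 70 | eve
After SELECT (1 rows):
users.amt
70
After ORDER BY (1 rows):
users.amt
70

== RESULT ==
users.amt
70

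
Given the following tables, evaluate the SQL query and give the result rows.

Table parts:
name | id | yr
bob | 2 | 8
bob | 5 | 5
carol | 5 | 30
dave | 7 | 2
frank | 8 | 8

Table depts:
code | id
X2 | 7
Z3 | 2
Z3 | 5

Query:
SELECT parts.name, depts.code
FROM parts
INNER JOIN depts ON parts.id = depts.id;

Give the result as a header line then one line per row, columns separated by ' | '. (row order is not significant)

== RESULT ==
parts.name | depts.code
bob | Z3
bob | Z3
carol | Z3
dave | X2

Derivation:
After JOIN depts (4 rows):
parts.name | parts.id | parts.yr | depts.code | depts.id
bob | 2 | 8 | Z3 | 2
bob | 5 | 5 | Z3 | 5
carol | 5 | 30 | Z3 | 5
dave | 7 | 2 | X2 | 7
After SELECT (4 rows):
parts.name | depts.code
bob | Z3
bob | Z3
carol | Z3
dave | X2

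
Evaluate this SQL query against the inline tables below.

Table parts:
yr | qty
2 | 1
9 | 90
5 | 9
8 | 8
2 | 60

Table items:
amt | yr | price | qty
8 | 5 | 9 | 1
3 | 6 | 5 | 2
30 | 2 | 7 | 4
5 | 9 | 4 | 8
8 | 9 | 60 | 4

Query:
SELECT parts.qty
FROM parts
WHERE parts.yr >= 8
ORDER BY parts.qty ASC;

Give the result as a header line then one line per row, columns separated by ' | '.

== RESULT ==
parts.qty
8
90

Derivation:
After WHERE (2 rows):
parts.yr | parts.qty
9 | 90
8 | 8
After SELECT (2 rows):
parts.qty
90
8
After ORDER BY (2 rows):
parts.qty
8
90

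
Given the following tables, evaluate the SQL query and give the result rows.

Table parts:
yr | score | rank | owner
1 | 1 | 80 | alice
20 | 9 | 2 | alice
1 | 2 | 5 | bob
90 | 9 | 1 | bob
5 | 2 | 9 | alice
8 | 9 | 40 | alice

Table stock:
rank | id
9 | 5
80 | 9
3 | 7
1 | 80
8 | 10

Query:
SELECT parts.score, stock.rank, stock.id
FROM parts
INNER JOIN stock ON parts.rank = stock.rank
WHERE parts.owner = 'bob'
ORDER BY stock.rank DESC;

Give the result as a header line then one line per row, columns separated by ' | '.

After JOIN stock (3 rows):
parts.yr | parts.score | parts.rank | parts.owner | stock.rank | stock.id
1 | 1 | 80 | alice | 80 | 9
90 | 9 | 1 | bob | 1 | 80
5 | 2 | 9 | alice | 9 | 5
After WHERE (1 rows):
parts.yr | parts.score | parts.rank | parts.owner | stock.rank | stock.id
90 | 9 | 1 | bob | 1 | 80
After SELECT (1 rows):
parts.score | stock.rank | stock.id
9 | 1 | 80
After ORDER BY (1 rows):
parts.score | stock.rank | stock.id
9 | 1 | 80

== RESULT ==
parts.score | stock.rank | stock.id
9 | 1 | 80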